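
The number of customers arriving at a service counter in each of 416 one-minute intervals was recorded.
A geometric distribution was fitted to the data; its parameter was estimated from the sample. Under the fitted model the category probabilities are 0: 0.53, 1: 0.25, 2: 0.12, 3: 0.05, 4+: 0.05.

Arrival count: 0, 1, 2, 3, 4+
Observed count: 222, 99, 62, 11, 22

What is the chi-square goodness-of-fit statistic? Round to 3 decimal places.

Expected counts E_i = n·p_i: 416×0.53 = 220.48, 416×0.25 = 104, 416×0.12 = 49.92, 416×0.05 = 20.8, 416×0.05 = 20.8.
0: (222 − 220.48)²/220.48 = 2.3104/220.48 = 0.0105
1: (99 − 104)²/104 = 25/104 = 0.2404
2: (62 − 49.92)²/49.92 = 145.9264/49.92 = 2.9232
3: (11 − 20.8)²/20.8 = 96.04/20.8 = 4.6173
4+: (22 − 20.8)²/20.8 = 1.44/20.8 = 0.0692
Sum = 7.861

7.861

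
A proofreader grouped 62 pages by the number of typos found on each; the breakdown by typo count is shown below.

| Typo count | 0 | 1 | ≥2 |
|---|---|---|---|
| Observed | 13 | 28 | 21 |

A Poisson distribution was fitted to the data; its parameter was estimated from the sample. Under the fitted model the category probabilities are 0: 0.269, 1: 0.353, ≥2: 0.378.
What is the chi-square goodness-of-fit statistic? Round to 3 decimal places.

2.772

Expected counts E_i = n·p_i: 62×0.269 = 16.678, 62×0.353 = 21.886, 62×0.378 = 23.436.
χ² = (13−16.678)²/16.678 + (28−21.886)²/21.886 + (21−23.436)²/23.436
   = 0.8111 + 1.7080 + 0.2532
Sum = 2.772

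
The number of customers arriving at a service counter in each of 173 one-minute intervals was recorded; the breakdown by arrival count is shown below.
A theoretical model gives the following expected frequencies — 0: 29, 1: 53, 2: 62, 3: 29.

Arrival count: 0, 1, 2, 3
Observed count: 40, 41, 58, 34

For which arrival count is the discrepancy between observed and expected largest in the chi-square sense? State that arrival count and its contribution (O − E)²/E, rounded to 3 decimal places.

0, 4.172

0: (40 − 29)²/29 = 121/29 = 4.1724
1: (41 − 53)²/53 = 144/53 = 2.7170
2: (58 − 62)²/62 = 16/62 = 0.2581
3: (34 − 29)²/29 = 25/29 = 0.8621
The largest term is for 0: 4.172.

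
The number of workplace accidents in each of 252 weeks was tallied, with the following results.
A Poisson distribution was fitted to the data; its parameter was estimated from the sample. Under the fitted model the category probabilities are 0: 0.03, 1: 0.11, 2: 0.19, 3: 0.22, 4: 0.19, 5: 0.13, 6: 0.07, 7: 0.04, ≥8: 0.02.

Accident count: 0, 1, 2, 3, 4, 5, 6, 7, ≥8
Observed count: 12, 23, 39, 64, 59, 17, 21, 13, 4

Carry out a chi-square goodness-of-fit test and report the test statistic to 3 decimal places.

18.245

Expected counts E_i = n·p_i: 252×0.03 = 7.56, 252×0.11 = 27.72, 252×0.19 = 47.88, 252×0.22 = 55.44, 252×0.19 = 47.88, 252×0.13 = 32.76, 252×0.07 = 17.64, 252×0.04 = 10.08, 252×0.02 = 5.04.
cat         O        E   (O−E)²/E
0          12     7.56     2.6076
1          23    27.72     0.8037
2          39    47.88     1.6469
3          64    55.44     1.3217
4          59    47.88     2.5826
5          17    32.76     7.5817
6          21    17.64     0.6400
7          13    10.08     0.8459
≥8          4     5.04     0.2146
Sum = 18.245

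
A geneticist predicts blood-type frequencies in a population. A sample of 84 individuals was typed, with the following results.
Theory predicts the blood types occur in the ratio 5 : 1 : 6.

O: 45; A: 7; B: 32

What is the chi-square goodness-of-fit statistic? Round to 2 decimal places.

Ratio total = 12. Expected counts: 84×5/12 = 35, 84×1/12 = 7, 84×6/12 = 42.
χ² = (45−35)²/35 + (7−7)²/7 + (32−42)²/42
   = 2.857 + 0.000 + 2.381
Sum = 5.24

5.24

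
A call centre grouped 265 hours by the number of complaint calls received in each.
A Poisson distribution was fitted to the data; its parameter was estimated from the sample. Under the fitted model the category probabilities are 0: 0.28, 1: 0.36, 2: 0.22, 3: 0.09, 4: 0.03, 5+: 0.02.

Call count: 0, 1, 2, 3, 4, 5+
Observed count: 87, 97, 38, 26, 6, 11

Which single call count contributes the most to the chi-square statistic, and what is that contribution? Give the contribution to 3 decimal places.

Expected counts E_i = n·p_i: 265×0.28 = 74.2, 265×0.36 = 95.4, 265×0.22 = 58.3, 265×0.09 = 23.85, 265×0.03 = 7.95, 265×0.02 = 5.3.
cat         O        E   (O−E)²/E
0          87     74.2     2.2081
1          97     95.4     0.0268
2          38     58.3     7.0684
3          26    23.85     0.1938
4           6     7.95     0.4783
5+         11      5.3     6.1302
The largest term is for 2: 7.068.

2, 7.068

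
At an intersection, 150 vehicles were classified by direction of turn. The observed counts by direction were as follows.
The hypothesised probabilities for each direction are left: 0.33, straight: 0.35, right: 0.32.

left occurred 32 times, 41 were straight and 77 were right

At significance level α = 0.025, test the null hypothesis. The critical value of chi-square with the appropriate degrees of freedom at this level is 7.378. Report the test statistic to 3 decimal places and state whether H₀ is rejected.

Expected counts E_i = n·p_i: 150×0.33 = 49.5, 150×0.35 = 52.5, 150×0.32 = 48.
cat           O        E   (O−E)²/E
left         32     49.5     6.1869
straight     41     52.5     2.5190
right        77       48    17.5208
Sum = 26.227
df = 2. Since 26.227 > 7.378, we reject H₀.

26.227; reject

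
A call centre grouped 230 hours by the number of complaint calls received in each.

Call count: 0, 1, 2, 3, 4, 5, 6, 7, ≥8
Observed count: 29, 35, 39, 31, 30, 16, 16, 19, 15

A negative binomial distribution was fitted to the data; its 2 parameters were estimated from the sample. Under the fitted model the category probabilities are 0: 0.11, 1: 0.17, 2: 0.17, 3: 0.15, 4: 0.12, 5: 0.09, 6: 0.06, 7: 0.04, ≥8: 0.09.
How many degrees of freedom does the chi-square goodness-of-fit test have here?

6

There are k = 9 categories and 2 parameters estimated from the data, so df = 9 − 1 − 2 = 6.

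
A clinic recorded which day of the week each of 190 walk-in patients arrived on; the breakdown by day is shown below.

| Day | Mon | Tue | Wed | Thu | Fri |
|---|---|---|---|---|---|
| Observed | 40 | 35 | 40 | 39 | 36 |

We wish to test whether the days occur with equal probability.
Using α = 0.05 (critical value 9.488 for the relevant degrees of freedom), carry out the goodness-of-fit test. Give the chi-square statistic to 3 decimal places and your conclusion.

0.579; do not reject

Expected count for each of the 5 categories: 190/5 = 38.
cat         O        E   (O−E)²/E
Mon        40       38     0.1053
Tue        35       38     0.2368
Wed        40       38     0.1053
Thu        39       38     0.0263
Fri        36       38     0.1053
Sum = 0.579
df = 4. Since 0.579 < 9.488, we do not reject H₀.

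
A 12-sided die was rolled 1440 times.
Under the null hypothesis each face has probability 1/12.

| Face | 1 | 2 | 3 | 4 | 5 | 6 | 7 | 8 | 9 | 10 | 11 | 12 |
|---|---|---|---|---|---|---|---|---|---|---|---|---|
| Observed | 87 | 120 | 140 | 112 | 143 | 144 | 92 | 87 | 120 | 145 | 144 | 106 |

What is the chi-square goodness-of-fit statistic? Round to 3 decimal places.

49.400

Expected count for each of the 12 categories: 1440/12 = 120.
1: (87 − 120)²/120 = 1089/120 = 9.0750
2: (120 − 120)²/120 = 0/120 = 0.0000
3: (140 − 120)²/120 = 400/120 = 3.3333
4: (112 − 120)²/120 = 64/120 = 0.5333
5: (143 − 120)²/120 = 529/120 = 4.4083
6: (144 − 120)²/120 = 576/120 = 4.8000
7: (92 − 120)²/120 = 784/120 = 6.5333
8: (87 − 120)²/120 = 1089/120 = 9.0750
9: (120 − 120)²/120 = 0/120 = 0.0000
10: (145 − 120)²/120 = 625/120 = 5.2083
11: (144 − 120)²/120 = 576/120 = 4.8000
12: (106 − 120)²/120 = 196/120 = 1.6333
Sum = 49.400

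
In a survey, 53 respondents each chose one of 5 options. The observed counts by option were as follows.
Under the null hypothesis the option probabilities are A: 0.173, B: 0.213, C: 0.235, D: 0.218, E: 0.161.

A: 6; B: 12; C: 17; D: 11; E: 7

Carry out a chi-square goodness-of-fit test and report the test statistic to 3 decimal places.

Expected counts E_i = n·p_i: 53×0.173 = 9.169, 53×0.213 = 11.289, 53×0.235 = 12.455, 53×0.218 = 11.554, 53×0.161 = 8.533.
A: (6 − 9.169)²/9.169 = 10.042561/9.169 = 1.0953
B: (12 − 11.289)²/11.289 = 0.505521/11.289 = 0.0448
C: (17 − 12.455)²/12.455 = 20.657025/12.455 = 1.6585
D: (11 − 11.554)²/11.554 = 0.306916/11.554 = 0.0266
E: (7 − 8.533)²/8.533 = 2.350089/8.533 = 0.2754
Sum = 3.101

3.101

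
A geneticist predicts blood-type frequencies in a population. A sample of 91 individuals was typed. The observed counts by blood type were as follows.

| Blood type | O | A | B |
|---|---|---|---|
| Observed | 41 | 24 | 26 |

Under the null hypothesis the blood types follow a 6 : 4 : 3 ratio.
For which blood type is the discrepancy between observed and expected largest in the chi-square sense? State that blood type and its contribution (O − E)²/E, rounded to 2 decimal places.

Ratio total = 13. Expected counts: 91×6/13 = 42, 91×4/13 = 28, 91×3/13 = 21.
cat         O        E   (O−E)²/E
O          41       42      0.024
A          24       28      0.571
B          26       21      1.190
The largest term is for B: 1.19.

B, 1.19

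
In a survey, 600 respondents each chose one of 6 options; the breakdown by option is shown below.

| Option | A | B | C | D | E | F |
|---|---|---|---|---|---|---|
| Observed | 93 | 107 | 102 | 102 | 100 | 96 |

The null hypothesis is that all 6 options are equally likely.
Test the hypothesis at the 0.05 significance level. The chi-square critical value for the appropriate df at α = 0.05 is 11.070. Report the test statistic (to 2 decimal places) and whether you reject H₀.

1.22; do not reject

Expected count for each of the 6 categories: 600/6 = 100.
cat         O        E   (O−E)²/E
A          93      100      0.490
B         107      100      0.490
C         102      100      0.040
D         102      100      0.040
E         100      100      0.000
F          96      100      0.160
Sum = 1.22
df = 5. Since 1.22 < 11.070, we do not reject H₀.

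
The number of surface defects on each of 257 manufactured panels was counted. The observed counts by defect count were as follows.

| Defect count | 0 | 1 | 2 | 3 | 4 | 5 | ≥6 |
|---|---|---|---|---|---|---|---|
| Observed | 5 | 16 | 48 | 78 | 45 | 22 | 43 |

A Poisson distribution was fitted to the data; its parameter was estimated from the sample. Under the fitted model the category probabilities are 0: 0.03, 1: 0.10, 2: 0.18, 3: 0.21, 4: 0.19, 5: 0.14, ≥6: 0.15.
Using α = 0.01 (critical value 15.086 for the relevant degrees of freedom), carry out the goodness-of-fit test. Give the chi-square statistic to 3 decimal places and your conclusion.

21.624; reject

Expected counts E_i = n·p_i: 257×0.03 = 7.71, 257×0.10 = 25.7, 257×0.18 = 46.26, 257×0.21 = 53.97, 257×0.19 = 48.83, 257×0.14 = 35.98, 257×0.15 = 38.55.
χ² = (5−7.71)²/7.71 + (16−25.7)²/25.7 + (48−46.26)²/46.26 + (78−53.97)²/53.97 + (45−48.83)²/48.83 + (22−35.98)²/35.98 + (43−38.55)²/38.55
   = 0.9525 + 3.6611 + 0.0654 + 10.6993 + 0.3004 + 5.4319 + 0.5137
Sum = 21.624
df = 5. Since 21.624 > 15.086, we reject H₀.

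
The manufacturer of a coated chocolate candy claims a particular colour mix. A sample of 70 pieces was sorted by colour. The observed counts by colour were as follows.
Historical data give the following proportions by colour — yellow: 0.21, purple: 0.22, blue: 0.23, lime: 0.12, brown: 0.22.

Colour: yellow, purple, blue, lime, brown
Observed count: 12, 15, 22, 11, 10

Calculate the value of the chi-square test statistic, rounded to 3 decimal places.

5.367

Expected counts E_i = n·p_i: 70×0.21 = 14.7, 70×0.22 = 15.4, 70×0.23 = 16.1, 70×0.12 = 8.4, 70×0.22 = 15.4.
cat         O        E   (O−E)²/E
yellow     12     14.7     0.4959
purple     15     15.4     0.0104
blue       22     16.1     2.1621
lime       11      8.4     0.8048
brown      10     15.4     1.8935
Sum = 5.367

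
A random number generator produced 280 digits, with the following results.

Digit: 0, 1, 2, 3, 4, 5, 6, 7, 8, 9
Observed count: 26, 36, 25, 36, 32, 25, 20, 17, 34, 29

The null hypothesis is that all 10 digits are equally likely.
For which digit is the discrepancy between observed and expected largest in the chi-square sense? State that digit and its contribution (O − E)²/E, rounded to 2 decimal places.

Under H₀ each category has probability 1/10, so each expected count is 280/10 = 28.
cat         O        E   (O−E)²/E
0          26       28      0.143
1          36       28      2.286
2          25       28      0.321
3          36       28      2.286
4          32       28      0.571
5          25       28      0.321
6          20       28      2.286
7          17       28      4.321
8          34       28      1.286
9          29       28      0.036
The largest term is for 7: 4.32.

7, 4.32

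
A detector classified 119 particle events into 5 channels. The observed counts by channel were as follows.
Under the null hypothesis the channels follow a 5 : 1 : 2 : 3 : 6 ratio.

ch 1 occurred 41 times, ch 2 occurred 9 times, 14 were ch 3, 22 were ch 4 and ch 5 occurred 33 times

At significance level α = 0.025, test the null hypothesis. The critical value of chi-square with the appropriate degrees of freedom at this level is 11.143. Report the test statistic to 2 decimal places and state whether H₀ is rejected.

Ratio total = 17. Expected counts: 119×5/17 = 35, 119×1/17 = 7, 119×2/17 = 14, 119×3/17 = 21, 119×6/17 = 42.
cat         O        E   (O−E)²/E
ch 1       41       35      1.029
ch 2        9        7      0.571
ch 3       14       14      0.000
ch 4       22       21      0.048
ch 5       33       42      1.929
Sum = 3.58
df = 4. Since 3.58 < 11.143, we do not reject H₀.

3.58; do not reject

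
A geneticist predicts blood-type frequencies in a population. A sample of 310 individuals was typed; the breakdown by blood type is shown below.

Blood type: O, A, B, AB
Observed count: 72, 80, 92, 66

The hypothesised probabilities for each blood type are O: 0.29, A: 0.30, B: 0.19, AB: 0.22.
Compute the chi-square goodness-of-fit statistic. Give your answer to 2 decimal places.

Expected counts E_i = n·p_i: 310×0.29 = 89.9, 310×0.30 = 93, 310×0.19 = 58.9, 310×0.22 = 68.2.
χ² = (72−89.9)²/89.9 + (80−93)²/93 + (92−58.9)²/58.9 + (66−68.2)²/68.2
   = 3.564 + 1.817 + 18.601 + 0.071
Sum = 24.05

24.05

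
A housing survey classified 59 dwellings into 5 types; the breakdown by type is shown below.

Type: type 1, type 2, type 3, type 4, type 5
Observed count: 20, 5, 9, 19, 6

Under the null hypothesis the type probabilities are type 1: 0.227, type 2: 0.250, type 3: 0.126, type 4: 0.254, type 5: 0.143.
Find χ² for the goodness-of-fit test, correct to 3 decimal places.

Expected counts E_i = n·p_i: 59×0.227 = 13.393, 59×0.250 = 14.75, 59×0.126 = 7.434, 59×0.254 = 14.986, 59×0.143 = 8.437.
type 1: (20 − 13.393)²/13.393 = 43.652449/13.393 = 3.2593
type 2: (5 − 14.75)²/14.75 = 95.0625/14.75 = 6.4449
type 3: (9 − 7.434)²/7.434 = 2.452356/7.434 = 0.3299
type 4: (19 − 14.986)²/14.986 = 16.112196/14.986 = 1.0751
type 5: (6 − 8.437)²/8.437 = 5.938969/8.437 = 0.7039
Sum = 11.813

11.813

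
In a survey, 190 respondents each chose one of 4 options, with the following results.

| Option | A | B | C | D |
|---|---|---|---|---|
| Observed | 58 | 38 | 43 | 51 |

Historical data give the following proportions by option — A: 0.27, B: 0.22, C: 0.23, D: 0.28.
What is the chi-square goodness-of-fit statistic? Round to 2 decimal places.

1.32

Expected counts E_i = n·p_i: 190×0.27 = 51.3, 190×0.22 = 41.8, 190×0.23 = 43.7, 190×0.28 = 53.2.
χ² = (58−51.3)²/51.3 + (38−41.8)²/41.8 + (43−43.7)²/43.7 + (51−53.2)²/53.2
   = 0.875 + 0.345 + 0.011 + 0.091
Sum = 1.32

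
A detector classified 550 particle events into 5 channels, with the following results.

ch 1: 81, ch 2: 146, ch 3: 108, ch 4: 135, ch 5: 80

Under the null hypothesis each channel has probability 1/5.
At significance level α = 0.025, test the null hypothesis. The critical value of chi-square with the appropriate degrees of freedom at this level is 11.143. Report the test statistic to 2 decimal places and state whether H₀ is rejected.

33.33; reject

Under H₀ each category has probability 1/5, so each expected count is 550/5 = 110.
ch 1: (81 − 110)²/110 = 841/110 = 7.645
ch 2: (146 − 110)²/110 = 1296/110 = 11.782
ch 3: (108 − 110)²/110 = 4/110 = 0.036
ch 4: (135 − 110)²/110 = 625/110 = 5.682
ch 5: (80 − 110)²/110 = 900/110 = 8.182
Sum = 33.33
df = 4. Since 33.33 > 11.143, we reject H₀.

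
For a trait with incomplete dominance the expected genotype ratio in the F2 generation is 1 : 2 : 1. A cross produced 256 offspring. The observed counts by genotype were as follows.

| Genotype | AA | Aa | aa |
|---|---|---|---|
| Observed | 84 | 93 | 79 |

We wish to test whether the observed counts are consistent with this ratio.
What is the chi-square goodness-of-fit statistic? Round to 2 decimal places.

19.34

Ratio total = 4. Expected counts: 256×1/4 = 64, 256×2/4 = 128, 256×1/4 = 64.
cat         O        E   (O−E)²/E
AA         84       64      6.250
Aa         93      128      9.570
aa         79       64      3.516
Sum = 19.34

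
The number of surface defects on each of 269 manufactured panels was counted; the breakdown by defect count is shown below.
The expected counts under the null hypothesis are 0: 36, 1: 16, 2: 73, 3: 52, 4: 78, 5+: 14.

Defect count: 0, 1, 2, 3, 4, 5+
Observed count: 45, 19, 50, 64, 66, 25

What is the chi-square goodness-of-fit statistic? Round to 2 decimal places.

cat         O        E   (O−E)²/E
0          45       36      2.250
1          19       16      0.563
2          50       73      7.247
3          64       52      2.769
4          66       78      1.846
5+         25       14      8.643
Sum = 23.32

23.32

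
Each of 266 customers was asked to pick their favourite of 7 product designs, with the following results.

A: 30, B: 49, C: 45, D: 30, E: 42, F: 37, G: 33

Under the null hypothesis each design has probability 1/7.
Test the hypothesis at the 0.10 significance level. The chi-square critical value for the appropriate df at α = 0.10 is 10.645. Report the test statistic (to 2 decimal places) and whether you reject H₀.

Under H₀ each category has probability 1/7, so each expected count is 266/7 = 38.
A: (30 − 38)²/38 = 64/38 = 1.684
B: (49 − 38)²/38 = 121/38 = 3.184
C: (45 − 38)²/38 = 49/38 = 1.289
D: (30 − 38)²/38 = 64/38 = 1.684
E: (42 − 38)²/38 = 16/38 = 0.421
F: (37 − 38)²/38 = 1/38 = 0.026
G: (33 − 38)²/38 = 25/38 = 0.658
Sum = 8.95
df = 6. Since 8.95 < 10.645, we do not reject H₀.

8.95; do not reject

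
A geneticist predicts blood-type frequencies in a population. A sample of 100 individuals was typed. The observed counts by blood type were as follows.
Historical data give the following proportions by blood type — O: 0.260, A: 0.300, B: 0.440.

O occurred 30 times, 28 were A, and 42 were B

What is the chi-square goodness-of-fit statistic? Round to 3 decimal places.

Expected counts E_i = n·p_i: 100×0.260 = 26, 100×0.300 = 30, 100×0.440 = 44.
χ² = (30−26)²/26 + (28−30)²/30 + (42−44)²/44
   = 0.6154 + 0.1333 + 0.0909
Sum = 0.840

0.840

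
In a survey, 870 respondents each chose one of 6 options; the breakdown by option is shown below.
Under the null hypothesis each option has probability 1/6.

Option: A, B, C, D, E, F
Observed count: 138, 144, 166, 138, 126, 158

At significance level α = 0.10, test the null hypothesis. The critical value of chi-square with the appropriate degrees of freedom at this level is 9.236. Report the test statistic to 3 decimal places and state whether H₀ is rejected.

Expected count for each of the 6 categories: 870/6 = 145.
χ² = (138−145)²/145 + (144−145)²/145 + (166−145)²/145 + (138−145)²/145 + (126−145)²/145 + (158−145)²/145
   = 0.3379 + 0.0069 + 3.0414 + 0.3379 + 2.4897 + 1.1655
Sum = 7.379
df = 5. Since 7.379 < 9.236, we do not reject H₀.

7.379; do not reject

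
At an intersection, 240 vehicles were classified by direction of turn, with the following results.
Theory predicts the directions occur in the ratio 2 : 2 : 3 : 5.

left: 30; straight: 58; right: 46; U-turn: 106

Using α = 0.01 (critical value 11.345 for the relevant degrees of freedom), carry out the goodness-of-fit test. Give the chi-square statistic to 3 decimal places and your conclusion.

Ratio total = 12. Expected counts: 240×2/12 = 40, 240×2/12 = 40, 240×3/12 = 60, 240×5/12 = 100.
cat           O        E   (O−E)²/E
left         30       40     2.5000
straight     58       40     8.1000
right        46       60     3.2667
U-turn      106      100     0.3600
Sum = 14.227
df = 3. Since 14.227 > 11.345, we reject H₀.

14.227; reject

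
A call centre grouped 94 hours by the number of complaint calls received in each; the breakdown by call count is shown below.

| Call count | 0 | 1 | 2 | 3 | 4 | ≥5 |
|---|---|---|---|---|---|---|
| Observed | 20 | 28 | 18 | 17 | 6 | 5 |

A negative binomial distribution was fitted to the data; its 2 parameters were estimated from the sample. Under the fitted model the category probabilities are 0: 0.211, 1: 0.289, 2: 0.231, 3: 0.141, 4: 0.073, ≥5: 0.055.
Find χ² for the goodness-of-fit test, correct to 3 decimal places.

Expected counts E_i = n·p_i: 94×0.211 = 19.834, 94×0.289 = 27.166, 94×0.231 = 21.714, 94×0.141 = 13.254, 94×0.073 = 6.862, 94×0.055 = 5.17.
cat         O        E   (O−E)²/E
0          20   19.834     0.0014
1          28   27.166     0.0256
2          18   21.714     0.6352
3          17   13.254     1.0587
4           6    6.862     0.1083
≥5          5     5.17     0.0056
Sum = 1.835

1.835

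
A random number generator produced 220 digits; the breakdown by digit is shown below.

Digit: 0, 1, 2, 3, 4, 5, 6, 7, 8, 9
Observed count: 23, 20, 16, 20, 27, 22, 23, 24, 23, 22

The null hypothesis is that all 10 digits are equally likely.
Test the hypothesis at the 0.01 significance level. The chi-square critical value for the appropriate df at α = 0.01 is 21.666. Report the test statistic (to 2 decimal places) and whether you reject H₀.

Expected count for each of the 10 categories: 220/10 = 22.
0: (23 − 22)²/22 = 1/22 = 0.045
1: (20 − 22)²/22 = 4/22 = 0.182
2: (16 − 22)²/22 = 36/22 = 1.636
3: (20 − 22)²/22 = 4/22 = 0.182
4: (27 − 22)²/22 = 25/22 = 1.136
5: (22 − 22)²/22 = 0/22 = 0.000
6: (23 − 22)²/22 = 1/22 = 0.045
7: (24 − 22)²/22 = 4/22 = 0.182
8: (23 − 22)²/22 = 1/22 = 0.045
9: (22 − 22)²/22 = 0/22 = 0.000
Sum = 3.45
df = 9. Since 3.45 < 21.666, we do not reject H₀.

3.45; do not reject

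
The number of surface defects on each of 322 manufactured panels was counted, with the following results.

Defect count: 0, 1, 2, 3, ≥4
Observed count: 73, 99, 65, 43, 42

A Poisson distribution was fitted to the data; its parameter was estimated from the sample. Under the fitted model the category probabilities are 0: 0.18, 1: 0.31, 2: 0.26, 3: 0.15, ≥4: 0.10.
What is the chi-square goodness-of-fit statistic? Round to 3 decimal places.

11.659

Expected counts E_i = n·p_i: 322×0.18 = 57.96, 322×0.31 = 99.82, 322×0.26 = 83.72, 322×0.15 = 48.3, 322×0.10 = 32.2.
χ² = (73−57.96)²/57.96 + (99−99.82)²/99.82 + (65−83.72)²/83.72 + (43−48.3)²/48.3 + (42−32.2)²/32.2
   = 3.9027 + 0.0067 + 4.1858 + 0.5816 + 2.9826
Sum = 11.659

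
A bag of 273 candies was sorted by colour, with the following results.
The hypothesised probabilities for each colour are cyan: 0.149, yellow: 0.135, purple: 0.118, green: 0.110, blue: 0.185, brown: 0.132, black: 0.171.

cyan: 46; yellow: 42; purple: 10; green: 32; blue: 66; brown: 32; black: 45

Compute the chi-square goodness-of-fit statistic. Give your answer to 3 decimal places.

Expected counts E_i = n·p_i: 273×0.149 = 40.677, 273×0.135 = 36.855, 273×0.118 = 32.214, 273×0.110 = 30.03, 273×0.185 = 50.505, 273×0.132 = 36.036, 273×0.171 = 46.683.
cat         O        E   (O−E)²/E
cyan       46   40.677     0.6966
yellow     42   36.855     0.7182
purple     10   32.214    15.3182
green      32    30.03     0.1292
blue       66   50.505     4.7539
brown      32   36.036     0.4520
black      45   46.683     0.0607
Sum = 22.129

22.129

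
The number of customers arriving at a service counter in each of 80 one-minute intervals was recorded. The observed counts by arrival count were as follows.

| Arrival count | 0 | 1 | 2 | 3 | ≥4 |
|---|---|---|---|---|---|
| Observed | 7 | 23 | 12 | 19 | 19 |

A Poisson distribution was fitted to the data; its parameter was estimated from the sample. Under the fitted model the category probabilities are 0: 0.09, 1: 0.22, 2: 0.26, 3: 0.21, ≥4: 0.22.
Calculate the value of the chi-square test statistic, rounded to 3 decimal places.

5.785

Expected counts E_i = n·p_i: 80×0.09 = 7.2, 80×0.22 = 17.6, 80×0.26 = 20.8, 80×0.21 = 16.8, 80×0.22 = 17.6.
0: (7 − 7.2)²/7.2 = 0.04/7.2 = 0.0056
1: (23 − 17.6)²/17.6 = 29.16/17.6 = 1.6568
2: (12 − 20.8)²/20.8 = 77.44/20.8 = 3.7231
3: (19 − 16.8)²/16.8 = 4.84/16.8 = 0.2881
≥4: (19 − 17.6)²/17.6 = 1.96/17.6 = 0.1114
Sum = 5.785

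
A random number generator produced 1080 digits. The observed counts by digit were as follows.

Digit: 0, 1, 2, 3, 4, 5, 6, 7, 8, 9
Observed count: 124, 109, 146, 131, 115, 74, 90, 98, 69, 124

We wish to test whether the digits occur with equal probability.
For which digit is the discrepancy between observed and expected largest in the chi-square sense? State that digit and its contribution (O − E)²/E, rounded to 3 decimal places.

8, 14.083

Expected count for each of the 10 categories: 1080/10 = 108.
cat         O        E   (O−E)²/E
0         124      108     2.3704
1         109      108     0.0093
2         146      108    13.3704
3         131      108     4.8981
4         115      108     0.4537
5          74      108    10.7037
6          90      108     3.0000
7          98      108     0.9259
8          69      108    14.0833
9         124      108     2.3704
The largest term is for 8: 14.083.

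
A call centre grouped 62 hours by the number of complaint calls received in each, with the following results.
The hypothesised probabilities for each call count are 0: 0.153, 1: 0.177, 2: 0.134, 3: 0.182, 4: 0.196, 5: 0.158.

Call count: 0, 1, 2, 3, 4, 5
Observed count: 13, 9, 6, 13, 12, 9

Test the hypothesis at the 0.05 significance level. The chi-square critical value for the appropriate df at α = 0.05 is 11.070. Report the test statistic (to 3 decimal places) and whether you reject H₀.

Expected counts E_i = n·p_i: 62×0.153 = 9.486, 62×0.177 = 10.974, 62×0.134 = 8.308, 62×0.182 = 11.284, 62×0.196 = 12.152, 62×0.158 = 9.796.
χ² = (13−9.486)²/9.486 + (9−10.974)²/10.974 + (6−8.308)²/8.308 + (13−11.284)²/11.284 + (12−12.152)²/12.152 + (9−9.796)²/9.796
   = 1.3017 + 0.3551 + 0.6412 + 0.2610 + 0.0019 + 0.0647
Sum = 2.626
df = 5. Since 2.626 < 11.070, we do not reject H₀.

2.626; do not reject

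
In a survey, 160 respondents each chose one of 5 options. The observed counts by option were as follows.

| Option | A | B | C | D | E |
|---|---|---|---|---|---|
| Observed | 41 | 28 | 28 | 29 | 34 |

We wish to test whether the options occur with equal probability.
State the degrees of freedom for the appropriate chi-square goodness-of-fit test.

4

There are k = 5 categories and no parameters were estimated from the data, so df = 5 − 1 = 4.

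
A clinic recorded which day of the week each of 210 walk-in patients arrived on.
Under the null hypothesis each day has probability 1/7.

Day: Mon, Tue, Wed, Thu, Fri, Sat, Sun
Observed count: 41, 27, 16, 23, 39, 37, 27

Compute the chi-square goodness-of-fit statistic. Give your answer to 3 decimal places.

Under H₀ each category has probability 1/7, so each expected count is 210/7 = 30.
Mon: (41 − 30)²/30 = 121/30 = 4.0333
Tue: (27 − 30)²/30 = 9/30 = 0.3000
Wed: (16 − 30)²/30 = 196/30 = 6.5333
Thu: (23 − 30)²/30 = 49/30 = 1.6333
Fri: (39 − 30)²/30 = 81/30 = 2.7000
Sat: (37 − 30)²/30 = 49/30 = 1.6333
Sun: (27 − 30)²/30 = 9/30 = 0.3000
Sum = 17.133

17.133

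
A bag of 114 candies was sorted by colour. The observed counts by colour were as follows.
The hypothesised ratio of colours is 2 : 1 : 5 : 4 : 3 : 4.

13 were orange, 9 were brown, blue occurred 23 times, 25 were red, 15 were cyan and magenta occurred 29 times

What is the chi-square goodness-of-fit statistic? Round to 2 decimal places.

Ratio total = 19. Expected counts: 114×2/19 = 12, 114×1/19 = 6, 114×5/19 = 30, 114×4/19 = 24, 114×3/19 = 18, 114×4/19 = 24.
cat          O        E   (O−E)²/E
orange      13       12      0.083
brown        9        6      1.500
blue        23       30      1.633
red         25       24      0.042
cyan        15       18      0.500
magenta     29       24      1.042
Sum = 4.80

4.80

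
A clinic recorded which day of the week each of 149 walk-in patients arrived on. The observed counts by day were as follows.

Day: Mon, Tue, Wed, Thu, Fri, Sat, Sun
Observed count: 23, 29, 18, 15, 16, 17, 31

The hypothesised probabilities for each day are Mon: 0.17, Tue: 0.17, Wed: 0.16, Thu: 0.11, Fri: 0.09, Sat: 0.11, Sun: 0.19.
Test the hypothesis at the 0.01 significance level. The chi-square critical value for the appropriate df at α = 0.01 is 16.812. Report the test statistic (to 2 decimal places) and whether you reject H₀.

Expected counts E_i = n·p_i: 149×0.17 = 25.33, 149×0.17 = 25.33, 149×0.16 = 23.84, 149×0.11 = 16.39, 149×0.09 = 13.41, 149×0.11 = 16.39, 149×0.19 = 28.31.
Mon: (23 − 25.33)²/25.33 = 5.4289/25.33 = 0.214
Tue: (29 − 25.33)²/25.33 = 13.4689/25.33 = 0.532
Wed: (18 − 23.84)²/23.84 = 34.1056/23.84 = 1.431
Thu: (15 − 16.39)²/16.39 = 1.9321/16.39 = 0.118
Fri: (16 − 13.41)²/13.41 = 6.7081/13.41 = 0.500
Sat: (17 − 16.39)²/16.39 = 0.3721/16.39 = 0.023
Sun: (31 − 28.31)²/28.31 = 7.2361/28.31 = 0.256
Sum = 3.07
df = 6. Since 3.07 < 16.812, we do not reject H₀.

3.07; do not reject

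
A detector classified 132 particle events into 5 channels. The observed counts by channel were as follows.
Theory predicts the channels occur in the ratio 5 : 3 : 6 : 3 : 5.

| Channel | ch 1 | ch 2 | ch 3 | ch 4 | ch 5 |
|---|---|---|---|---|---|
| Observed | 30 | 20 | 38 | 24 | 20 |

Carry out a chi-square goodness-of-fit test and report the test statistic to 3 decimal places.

Ratio total = 22. Expected counts: 132×5/22 = 30, 132×3/22 = 18, 132×6/22 = 36, 132×3/22 = 18, 132×5/22 = 30.
cat         O        E   (O−E)²/E
ch 1       30       30     0.0000
ch 2       20       18     0.2222
ch 3       38       36     0.1111
ch 4       24       18     2.0000
ch 5       20       30     3.3333
Sum = 5.667

5.667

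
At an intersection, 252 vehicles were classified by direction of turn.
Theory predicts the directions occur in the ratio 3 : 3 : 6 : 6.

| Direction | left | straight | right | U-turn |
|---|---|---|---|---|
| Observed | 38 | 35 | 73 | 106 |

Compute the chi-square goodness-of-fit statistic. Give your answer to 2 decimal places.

Ratio total = 18. Expected counts: 252×3/18 = 42, 252×3/18 = 42, 252×6/18 = 84, 252×6/18 = 84.
χ² = (38−42)²/42 + (35−42)²/42 + (73−84)²/84 + (106−84)²/84
   = 0.381 + 1.167 + 1.440 + 5.762
Sum = 8.75

8.75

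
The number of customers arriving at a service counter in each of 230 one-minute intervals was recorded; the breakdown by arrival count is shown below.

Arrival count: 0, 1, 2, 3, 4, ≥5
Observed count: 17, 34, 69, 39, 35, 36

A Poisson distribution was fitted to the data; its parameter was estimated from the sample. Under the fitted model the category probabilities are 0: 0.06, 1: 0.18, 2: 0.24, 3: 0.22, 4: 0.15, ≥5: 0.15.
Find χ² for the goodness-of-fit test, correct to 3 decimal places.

Expected counts E_i = n·p_i: 230×0.06 = 13.8, 230×0.18 = 41.4, 230×0.24 = 55.2, 230×0.22 = 50.6, 230×0.15 = 34.5, 230×0.15 = 34.5.
χ² = (17−13.8)²/13.8 + (34−41.4)²/41.4 + (69−55.2)²/55.2 + (39−50.6)²/50.6 + (35−34.5)²/34.5 + (36−34.5)²/34.5
   = 0.7420 + 1.3227 + 3.4500 + 2.6593 + 0.0072 + 0.0652
Sum = 8.246

8.246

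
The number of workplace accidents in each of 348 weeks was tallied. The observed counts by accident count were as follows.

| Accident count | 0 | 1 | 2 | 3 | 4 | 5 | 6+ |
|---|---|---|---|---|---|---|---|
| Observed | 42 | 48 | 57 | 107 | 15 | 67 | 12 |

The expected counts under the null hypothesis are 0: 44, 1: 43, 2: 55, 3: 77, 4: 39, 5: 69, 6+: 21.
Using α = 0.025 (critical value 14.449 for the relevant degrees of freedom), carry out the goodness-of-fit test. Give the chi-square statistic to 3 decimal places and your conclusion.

31.118; reject

cat         O        E   (O−E)²/E
0          42       44     0.0909
1          48       43     0.5814
2          57       55     0.0727
3         107       77    11.6883
4          15       39    14.7692
5          67       69     0.0580
6+         12       21     3.8571
Sum = 31.118
df = 6. Since 31.118 > 14.449, we reject H₀.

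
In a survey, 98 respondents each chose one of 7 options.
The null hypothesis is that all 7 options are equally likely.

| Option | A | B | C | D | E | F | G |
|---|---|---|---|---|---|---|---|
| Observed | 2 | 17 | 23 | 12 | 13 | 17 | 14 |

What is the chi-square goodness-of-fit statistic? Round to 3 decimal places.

Under H₀ each category has probability 1/7, so each expected count is 98/7 = 14.
cat         O        E   (O−E)²/E
A           2       14    10.2857
B          17       14     0.6429
C          23       14     5.7857
D          12       14     0.2857
E          13       14     0.0714
F          17       14     0.6429
G          14       14     0.0000
Sum = 17.714

17.714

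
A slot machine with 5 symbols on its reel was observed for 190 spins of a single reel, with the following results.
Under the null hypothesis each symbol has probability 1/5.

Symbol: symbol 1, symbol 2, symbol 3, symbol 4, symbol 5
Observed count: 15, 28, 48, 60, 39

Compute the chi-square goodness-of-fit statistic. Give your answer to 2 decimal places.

31.95

Under H₀ each category has probability 1/5, so each expected count is 190/5 = 38.
χ² = (15−38)²/38 + (28−38)²/38 + (48−38)²/38 + (60−38)²/38 + (39−38)²/38
   = 13.921 + 2.632 + 2.632 + 12.737 + 0.026
Sum = 31.95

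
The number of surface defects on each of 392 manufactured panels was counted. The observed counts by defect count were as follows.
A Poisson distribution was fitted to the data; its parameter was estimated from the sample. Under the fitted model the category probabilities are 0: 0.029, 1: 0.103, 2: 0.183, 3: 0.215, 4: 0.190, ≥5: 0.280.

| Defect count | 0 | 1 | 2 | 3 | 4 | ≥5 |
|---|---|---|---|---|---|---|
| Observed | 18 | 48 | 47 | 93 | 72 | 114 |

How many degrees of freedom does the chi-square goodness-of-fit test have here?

There are k = 6 categories and 1 parameter estimated from the data, so df = 6 − 1 − 1 = 4.

4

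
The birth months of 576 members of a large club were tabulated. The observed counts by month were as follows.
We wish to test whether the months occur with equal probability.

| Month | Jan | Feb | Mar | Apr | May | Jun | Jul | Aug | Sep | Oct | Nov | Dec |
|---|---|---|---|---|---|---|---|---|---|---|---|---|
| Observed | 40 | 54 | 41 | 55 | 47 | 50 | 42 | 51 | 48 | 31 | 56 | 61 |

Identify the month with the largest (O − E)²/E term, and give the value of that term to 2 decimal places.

Expected count for each of the 12 categories: 576/12 = 48.
Jan: (40 − 48)²/48 = 64/48 = 1.333
Feb: (54 − 48)²/48 = 36/48 = 0.750
Mar: (41 − 48)²/48 = 49/48 = 1.021
Apr: (55 − 48)²/48 = 49/48 = 1.021
May: (47 − 48)²/48 = 1/48 = 0.021
Jun: (50 − 48)²/48 = 4/48 = 0.083
Jul: (42 − 48)²/48 = 36/48 = 0.750
Aug: (51 − 48)²/48 = 9/48 = 0.188
Sep: (48 − 48)²/48 = 0/48 = 0.000
Oct: (31 − 48)²/48 = 289/48 = 6.021
Nov: (56 − 48)²/48 = 64/48 = 1.333
Dec: (61 − 48)²/48 = 169/48 = 3.521
The largest term is for Oct: 6.02.

Oct, 6.02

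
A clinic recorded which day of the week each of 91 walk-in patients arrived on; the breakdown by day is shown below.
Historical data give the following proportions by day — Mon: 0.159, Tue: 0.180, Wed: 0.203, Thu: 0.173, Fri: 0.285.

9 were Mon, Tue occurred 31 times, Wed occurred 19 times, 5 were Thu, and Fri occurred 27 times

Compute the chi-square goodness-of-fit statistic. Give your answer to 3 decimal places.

Expected counts E_i = n·p_i: 91×0.159 = 14.469, 91×0.180 = 16.38, 91×0.203 = 18.473, 91×0.173 = 15.743, 91×0.285 = 25.935.
cat         O        E   (O−E)²/E
Mon         9   14.469     2.0672
Tue        31    16.38    13.0491
Wed        19   18.473     0.0150
Thu         5   15.743     7.3310
Fri        27   25.935     0.0437
Sum = 22.506

22.506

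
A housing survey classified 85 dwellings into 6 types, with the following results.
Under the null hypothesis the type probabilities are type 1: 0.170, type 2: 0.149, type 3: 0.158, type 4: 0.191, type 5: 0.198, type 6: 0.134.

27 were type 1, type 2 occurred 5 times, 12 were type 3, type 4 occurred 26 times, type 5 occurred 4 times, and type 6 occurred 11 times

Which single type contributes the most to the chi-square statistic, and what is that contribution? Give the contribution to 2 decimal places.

Expected counts E_i = n·p_i: 85×0.170 = 14.45, 85×0.149 = 12.665, 85×0.158 = 13.43, 85×0.191 = 16.235, 85×0.198 = 16.83, 85×0.134 = 11.39.
cat         O        E   (O−E)²/E
type 1     27    14.45     10.900
type 2      5   12.665      4.639
type 3     12    13.43      0.152
type 4     26   16.235      5.873
type 5      4    16.83      9.781
type 6     11    11.39      0.013
The largest term is for type 1: 10.90.

type 1, 10.90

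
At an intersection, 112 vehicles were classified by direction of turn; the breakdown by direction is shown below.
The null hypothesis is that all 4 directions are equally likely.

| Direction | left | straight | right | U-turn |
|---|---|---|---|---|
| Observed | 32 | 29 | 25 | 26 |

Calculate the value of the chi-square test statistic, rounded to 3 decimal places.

Expected count for each of the 4 categories: 112/4 = 28.
left: (32 − 28)²/28 = 16/28 = 0.5714
straight: (29 − 28)²/28 = 1/28 = 0.0357
right: (25 − 28)²/28 = 9/28 = 0.3214
U-turn: (26 − 28)²/28 = 4/28 = 0.1429
Sum = 1.071

1.071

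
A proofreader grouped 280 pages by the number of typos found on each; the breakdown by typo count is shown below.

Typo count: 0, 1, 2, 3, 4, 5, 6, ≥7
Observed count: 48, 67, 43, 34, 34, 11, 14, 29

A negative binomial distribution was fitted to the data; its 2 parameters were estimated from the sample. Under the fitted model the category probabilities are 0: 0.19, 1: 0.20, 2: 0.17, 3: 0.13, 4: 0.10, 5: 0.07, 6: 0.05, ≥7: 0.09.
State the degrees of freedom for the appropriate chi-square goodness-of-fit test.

5

There are k = 8 categories and 2 parameters estimated from the data, so df = 8 − 1 − 2 = 5.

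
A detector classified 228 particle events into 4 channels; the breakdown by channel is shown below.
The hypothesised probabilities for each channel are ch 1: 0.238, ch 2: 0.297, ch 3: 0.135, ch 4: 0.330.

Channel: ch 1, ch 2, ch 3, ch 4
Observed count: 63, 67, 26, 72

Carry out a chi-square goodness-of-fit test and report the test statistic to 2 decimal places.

Expected counts E_i = n·p_i: 228×0.238 = 54.264, 228×0.297 = 67.716, 228×0.135 = 30.78, 228×0.330 = 75.24.
cat         O        E   (O−E)²/E
ch 1       63   54.264      1.406
ch 2       67   67.716      0.008
ch 3       26    30.78      0.742
ch 4       72    75.24      0.140
Sum = 2.30

2.30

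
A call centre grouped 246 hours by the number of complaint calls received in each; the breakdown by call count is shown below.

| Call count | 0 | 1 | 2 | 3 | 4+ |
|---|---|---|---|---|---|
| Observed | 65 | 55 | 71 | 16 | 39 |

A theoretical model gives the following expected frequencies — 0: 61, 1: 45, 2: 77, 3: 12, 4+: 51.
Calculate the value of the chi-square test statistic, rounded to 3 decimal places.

7.109

cat         O        E   (O−E)²/E
0          65       61     0.2623
1          55       45     2.2222
2          71       77     0.4675
3          16       12     1.3333
4+         39       51     2.8235
Sum = 7.109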